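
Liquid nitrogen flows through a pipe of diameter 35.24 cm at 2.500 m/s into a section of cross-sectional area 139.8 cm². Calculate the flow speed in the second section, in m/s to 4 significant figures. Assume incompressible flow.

Continuity gives A₁v₁ = A₂v₂, so v₂ = (975.4 cm²)/(139.8 cm²) × 2.500 m/s = 17.44 m/s.

v₂ ≈ 17.44 m/s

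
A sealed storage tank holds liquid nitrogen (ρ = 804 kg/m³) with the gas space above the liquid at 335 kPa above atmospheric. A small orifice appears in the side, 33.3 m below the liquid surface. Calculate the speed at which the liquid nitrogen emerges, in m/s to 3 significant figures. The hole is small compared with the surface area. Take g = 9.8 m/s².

38.5 m/s

Take point 1 at the surface (v₁ ≈ 0) and point 2 at the hole (at atmospheric pressure). Bernoulli: P₁ + ρg h = P_atm + ½ρv₂².
With P₁ − P_atm = 335000 Pa, v₂ = √(2gh + 2ΔP/ρ) = √(2·9.8·33.3 + 2·335000/804) = 38.5 m/s.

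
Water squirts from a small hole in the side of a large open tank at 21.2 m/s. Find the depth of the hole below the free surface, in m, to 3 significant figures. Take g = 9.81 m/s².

Inverting v = √(2gh) gives h = v² / 2g.
h = 21.2²/(2·9.81) = 449/19.62 = 22.9 m.

h ≈ 22.9 m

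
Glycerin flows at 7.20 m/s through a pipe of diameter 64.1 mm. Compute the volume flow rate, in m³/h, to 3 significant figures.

Q ≈ 83.6 m³/h

Q = A·v = 0.00323 m² × 7.20 m/s = 0.0232 m³/s.
Converting: 0.0232 m³/s × 3600 = 83.6 m³/h.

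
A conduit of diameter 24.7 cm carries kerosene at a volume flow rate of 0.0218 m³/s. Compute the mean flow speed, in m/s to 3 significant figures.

Q = 0.0218 m³/s = 0.0218 m³/s.
v = Q/A = 0.0218 / 0.0479 = 0.455 m/s.

v ≈ 0.455 m/s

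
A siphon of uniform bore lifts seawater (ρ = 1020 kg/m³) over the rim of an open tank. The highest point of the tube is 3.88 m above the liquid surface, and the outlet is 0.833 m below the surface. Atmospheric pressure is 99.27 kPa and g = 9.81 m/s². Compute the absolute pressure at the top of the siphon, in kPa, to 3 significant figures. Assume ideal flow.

P_top ≈ 52.1 kPa

The outlet speed comes from Torricelli: v = √(2g·0.833) = 4.04 m/s.
Continuity keeps v the same throughout the tube; from surface to crest, P_atm + 0 = P_top + ½ρv² + ρg·h_top.
P_top = 99270 − ½·1020·4.04² − 1020·9.81·3.88 = 52100 Pa.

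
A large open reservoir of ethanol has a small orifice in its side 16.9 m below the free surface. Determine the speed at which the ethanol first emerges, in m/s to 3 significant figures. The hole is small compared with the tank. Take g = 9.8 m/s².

Bernoulli from surface to hole (P equal, v_surface ≈ 0): v = √(2gh) = √(2×9.8×16.9) = 18.2 m/s.

v ≈ 18.2 m/s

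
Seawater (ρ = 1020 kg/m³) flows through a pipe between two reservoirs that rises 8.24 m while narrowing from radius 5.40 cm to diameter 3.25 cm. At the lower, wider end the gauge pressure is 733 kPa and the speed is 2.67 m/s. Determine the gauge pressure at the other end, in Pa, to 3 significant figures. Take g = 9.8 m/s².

211000 Pa

By continuity, v₂ = v₁·A₁/A₂ = 2.67·(91.6/8.30) = 29.5 m/s.
Bernoulli: P₁ + ½ρv₁² + ρg h₁ = P₂ + ½ρv₂² + ρg h₂, so P₂ = P₁ + ½ρ(v₁² − v₂²) − ρg(h₂ − h₁).
P₂ = 733000 + ½·1020·(2.67² − 29.5²) − 1020·9.8·(+8.24) = 733000 + (-440000) − (82400) = 211000 Pa.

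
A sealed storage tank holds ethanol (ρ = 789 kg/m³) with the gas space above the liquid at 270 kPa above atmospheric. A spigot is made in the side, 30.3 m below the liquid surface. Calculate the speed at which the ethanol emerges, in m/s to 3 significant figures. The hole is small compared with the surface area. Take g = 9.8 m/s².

Take point 1 at the surface (v₁ ≈ 0) and point 2 at the hole (at atmospheric pressure). Bernoulli: P₁ + ρg h = P_atm + ½ρv₂².
With P₁ − P_atm = 270000 Pa, v₂ = √(2gh + 2ΔP/ρ) = √(2·9.8·30.3 + 2·270000/789) = 35.8 m/s.

v ≈ 35.8 m/s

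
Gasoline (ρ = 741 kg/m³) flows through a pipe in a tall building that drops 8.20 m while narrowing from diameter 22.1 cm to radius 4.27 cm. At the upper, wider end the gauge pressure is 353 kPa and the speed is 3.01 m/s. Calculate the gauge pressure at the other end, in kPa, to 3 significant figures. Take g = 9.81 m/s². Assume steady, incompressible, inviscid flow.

Mass conservation (A₁v₁ = A₂v₂) gives v₂ = 3.01 × 384/57.3 = 20.2 m/s.
Energy conservation along the streamline gives P₂ = P₁ − ½ρ(v₂² − v₁²) − ρg(h₂ − h₁).
P₂ = 353000 + ½·741·(3.01² − 20.2²) − 741·9.81·(−8.20) = 353000 + (-147000) − (-59600) = 265000 Pa.

P₂ = 265 kPa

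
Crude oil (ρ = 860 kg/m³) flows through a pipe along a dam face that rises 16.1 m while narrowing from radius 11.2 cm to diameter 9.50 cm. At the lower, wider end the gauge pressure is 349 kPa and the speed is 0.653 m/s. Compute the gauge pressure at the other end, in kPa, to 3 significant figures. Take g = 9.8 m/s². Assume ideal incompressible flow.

P₂ = 208 kPa

The volume flow rate is constant, so v₂ = (A₁/A₂)v₁ = (394/70.9)·0.653 = 3.63 m/s.
Applying Bernoulli between the two ends and solving for P₂: P₂ = P₁ + ½ρ(v₁² − v₂²) − ρgΔh.
P₂ = 349000 + ½·860·(0.653² − 3.63²) − 860·9.8·(+16.1) = 349000 + (-5480) − (136000) = 208000 Pa.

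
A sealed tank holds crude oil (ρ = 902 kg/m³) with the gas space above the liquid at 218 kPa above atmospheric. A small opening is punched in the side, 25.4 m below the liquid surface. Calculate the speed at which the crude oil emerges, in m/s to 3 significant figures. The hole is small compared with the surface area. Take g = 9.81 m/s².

v = 31.3 m/s

Take point 1 at the surface (v₁ ≈ 0) and point 2 at the hole (at atmospheric pressure). Bernoulli: P₁ + ρg h = P_atm + ½ρv₂².
With P₁ − P_atm = 218000 Pa, v₂ = √(2gh + 2ΔP/ρ) = √(2·9.81·25.4 + 2·218000/902) = 31.3 m/s.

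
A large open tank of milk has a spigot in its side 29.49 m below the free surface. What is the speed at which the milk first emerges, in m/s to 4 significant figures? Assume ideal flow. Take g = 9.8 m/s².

Torricelli's result v = √(2gh) gives v = √(2·9.8·29.49) = 24.04 m/s.

v ≈ 24.04 m/s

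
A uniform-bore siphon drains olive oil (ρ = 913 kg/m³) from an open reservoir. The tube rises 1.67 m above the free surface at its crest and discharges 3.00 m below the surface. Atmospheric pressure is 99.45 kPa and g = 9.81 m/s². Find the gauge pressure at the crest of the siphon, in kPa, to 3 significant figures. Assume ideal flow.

P_gauge = -41.8 kPa

Bernoulli surface→outlet gives ½v² = g·h_out, so v = √(2·9.81·3.00) = 7.67 m/s.
Continuity keeps v the same throughout the tube; from surface to crest, P_atm + 0 = P_top + ½ρv² + ρg·h_top.
P_top = 99450 − ½·913·7.67² − 913·9.81·1.67 = 57600 Pa. So P_gauge = P_top − P_atm = -41800 Pa.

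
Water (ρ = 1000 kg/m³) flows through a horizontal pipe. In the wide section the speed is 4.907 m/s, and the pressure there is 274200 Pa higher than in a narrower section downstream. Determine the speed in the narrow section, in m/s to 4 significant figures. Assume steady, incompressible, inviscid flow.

Along the level pipe P + ½ρv² is conserved, hence v₂² = v₁² + 2(P₁ − P₂)/ρ.
v₂ = √(4.907² + 2·274200/1000) = √(24.08 + 548.4) = 23.93 m/s.

23.93 m/s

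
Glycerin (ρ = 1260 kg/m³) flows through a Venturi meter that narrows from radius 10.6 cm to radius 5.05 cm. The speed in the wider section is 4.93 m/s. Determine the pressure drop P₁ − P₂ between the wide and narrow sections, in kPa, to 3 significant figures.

Mass conservation (A₁v₁ = A₂v₂) gives v₂ = 4.93 × 353/80.1 = 21.7 m/s.
Bernoulli (h₁ = h₂): P₁ − P₂ = ½ρ(v₂² − v₁²).
P₁ − P₂ = ½·1260·(21.7² − 4.93²) = ½·1260·447 = 282000 Pa.

ΔP = 282 kPa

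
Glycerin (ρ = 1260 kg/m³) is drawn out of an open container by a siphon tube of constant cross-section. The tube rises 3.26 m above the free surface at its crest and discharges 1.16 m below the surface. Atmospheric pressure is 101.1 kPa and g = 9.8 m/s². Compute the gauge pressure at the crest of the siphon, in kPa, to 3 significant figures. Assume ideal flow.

The outlet speed comes from Torricelli: v = √(2g·1.16) = 4.77 m/s.
With constant cross-section the crest speed equals v; applying Bernoulli from the surface up to the crest, P_top = P_atm − ½ρv² − ρg·h_top.
P_top = 101100 − ½·1260·4.77² − 1260·9.8·3.26 = 46500 Pa. So P_gauge = P_top − P_atm = -54600 Pa.

-54.6 kPa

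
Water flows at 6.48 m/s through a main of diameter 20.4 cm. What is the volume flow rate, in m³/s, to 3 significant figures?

0.212 m³/s

Q = A·v = 0.0327 m² × 6.48 m/s = 0.212 m³/s.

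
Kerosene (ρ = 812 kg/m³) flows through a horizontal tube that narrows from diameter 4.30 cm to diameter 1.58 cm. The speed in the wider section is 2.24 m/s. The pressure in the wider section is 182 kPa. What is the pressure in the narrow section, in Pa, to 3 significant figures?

P₂ ≈ 72300 Pa

The volume flow rate is constant, so v₂ = (A₁/A₂)v₁ = (14.5/1.96)·2.24 = 16.6 m/s.
With no height change, Bernoulli's equation is P₁ + ½ρv₁² = P₂ + ½ρv₂².
P₂ = P₁ − ½ρ(v₂² − v₁²) = 182000 − ½·812·(16.6² − 2.24²) = 182000 − 110000 = 72300 Pa.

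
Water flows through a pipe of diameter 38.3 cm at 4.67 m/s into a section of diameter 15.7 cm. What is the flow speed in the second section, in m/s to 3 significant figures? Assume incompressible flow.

27.8 m/s

By continuity, v₂ = v₁·A₁/A₂ = 4.67·(1150/194) = 27.8 m/s.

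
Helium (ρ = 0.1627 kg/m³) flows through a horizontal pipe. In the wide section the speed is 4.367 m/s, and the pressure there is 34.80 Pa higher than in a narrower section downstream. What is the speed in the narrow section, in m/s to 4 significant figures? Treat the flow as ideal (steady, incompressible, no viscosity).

Horizontal Bernoulli: P₁ + ½ρv₁² = P₂ + ½ρv₂², so v₂² = v₁² + 2(P₁ − P₂)/ρ.
v₂ = √(4.367² + 2·34.80/0.1627) = √(19.07 + 427.8) = 21.14 m/s.

v₂ ≈ 21.14 m/s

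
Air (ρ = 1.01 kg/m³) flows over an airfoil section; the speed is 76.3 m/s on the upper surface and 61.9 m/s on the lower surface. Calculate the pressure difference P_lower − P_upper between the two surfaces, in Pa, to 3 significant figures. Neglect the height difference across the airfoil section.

The pressure is lower where the speed is higher: ΔP = ½ρ(v_up² − v_low²).
ΔP = ½·1.01·(76.3² − 61.9²) = 1000 Pa.

ΔP ≈ 1000 Pa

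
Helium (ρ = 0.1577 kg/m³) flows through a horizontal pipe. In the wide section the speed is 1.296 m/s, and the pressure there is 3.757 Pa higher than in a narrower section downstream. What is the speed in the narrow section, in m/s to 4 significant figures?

Horizontal Bernoulli: P₁ + ½ρv₁² = P₂ + ½ρv₂², so v₂² = v₁² + 2(P₁ − P₂)/ρ.
v₂ = √(1.296² + 2·3.757/0.1577) = √(1.680 + 47.65) = 7.023 m/s.

v₂ = 7.023 m/s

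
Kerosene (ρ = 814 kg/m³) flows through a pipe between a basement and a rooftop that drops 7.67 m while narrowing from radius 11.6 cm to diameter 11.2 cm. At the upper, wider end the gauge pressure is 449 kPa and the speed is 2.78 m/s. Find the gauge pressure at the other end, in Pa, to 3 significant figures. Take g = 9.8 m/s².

P₂ = 455000 Pa

Continuity gives A₁v₁ = A₂v₂, so v₂ = (423 cm²)/(98.5 cm²) × 2.78 m/s = 11.9 m/s.
Energy conservation along the streamline gives P₂ = P₁ − ½ρ(v₂² − v₁²) − ρg(h₂ − h₁).
P₂ = 449000 + ½·814·(2.78² − 11.9²) − 814·9.8·(−7.67) = 449000 + (-54800) − (-61200) = 455000 Pa.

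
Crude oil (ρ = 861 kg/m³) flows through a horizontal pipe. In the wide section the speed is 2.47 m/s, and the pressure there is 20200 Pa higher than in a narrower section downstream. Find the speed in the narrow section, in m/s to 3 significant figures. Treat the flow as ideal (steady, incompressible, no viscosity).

With h₁ = h₂, rearranging Bernoulli gives v₂ = √(v₁² + 2ΔP/ρ).
v₂ = √(2.47² + 2·20200/861) = √(6.10 + 46.9) = 7.28 m/s.

v₂ ≈ 7.28 m/s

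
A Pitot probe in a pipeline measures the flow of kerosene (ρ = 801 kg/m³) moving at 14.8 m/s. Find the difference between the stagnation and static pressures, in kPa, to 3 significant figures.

The dynamic pressure equals the rise in static pressure at the stagnation point: ΔP = ½ρv².
ΔP = ½·801·14.8² = 87700 Pa.

ΔP ≈ 87.7 kPa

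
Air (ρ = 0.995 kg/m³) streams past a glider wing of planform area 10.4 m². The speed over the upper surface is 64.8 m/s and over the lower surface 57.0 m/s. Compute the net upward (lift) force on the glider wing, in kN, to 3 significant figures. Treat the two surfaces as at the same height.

4.92 kN

The faster flow above has the lower pressure; Bernoulli (same height) gives ΔP = ½ρ(v_up² − v_low²).
ΔP = ½·0.995·(64.8² − 57.0²) = 473 Pa.
Lift = ΔP · A = 473 × 10.4 = 4920 N.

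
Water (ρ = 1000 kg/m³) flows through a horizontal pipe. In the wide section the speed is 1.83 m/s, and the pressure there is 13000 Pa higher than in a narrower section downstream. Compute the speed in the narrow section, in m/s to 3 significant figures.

With h₁ = h₂, rearranging Bernoulli gives v₂ = √(v₁² + 2ΔP/ρ).
v₂ = √(1.83² + 2·13000/1000) = √(3.35 + 26.0) = 5.42 m/s.

v₂ ≈ 5.42 m/s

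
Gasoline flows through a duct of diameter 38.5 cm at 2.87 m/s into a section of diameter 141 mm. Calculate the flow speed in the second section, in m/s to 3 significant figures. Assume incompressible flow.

v₂ ≈ 21.4 m/s

Mass conservation (A₁v₁ = A₂v₂) gives v₂ = 2.87 × 1160/156 = 21.4 m/s.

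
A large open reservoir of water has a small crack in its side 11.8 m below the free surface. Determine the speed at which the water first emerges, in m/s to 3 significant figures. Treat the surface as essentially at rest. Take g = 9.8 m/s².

Bernoulli from surface to hole (P equal, v_surface ≈ 0): v = √(2gh) = √(2×9.8×11.8) = 15.2 m/s.

v = 15.2 m/s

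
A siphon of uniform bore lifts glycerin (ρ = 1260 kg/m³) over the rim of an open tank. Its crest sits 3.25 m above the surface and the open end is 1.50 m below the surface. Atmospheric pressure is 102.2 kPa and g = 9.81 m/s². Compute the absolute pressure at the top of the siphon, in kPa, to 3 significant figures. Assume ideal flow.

The outlet speed comes from Torricelli: v = √(2g·1.50) = 5.42 m/s.
The bore is uniform, so the speed at the crest is the same v. Bernoulli surface→crest: P_atm = P_top + ½ρv² + ρg·h_top.
P_top = 102200 − ½·1260·5.42² − 1260·9.81·3.25 = 43500 Pa.

43.5 kPa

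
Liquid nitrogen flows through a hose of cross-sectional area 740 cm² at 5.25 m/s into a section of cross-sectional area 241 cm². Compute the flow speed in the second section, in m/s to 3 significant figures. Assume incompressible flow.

16.1 m/s

Continuity gives A₁v₁ = A₂v₂, so v₂ = (740 cm²)/(241 cm²) × 5.25 m/s = 16.1 m/s.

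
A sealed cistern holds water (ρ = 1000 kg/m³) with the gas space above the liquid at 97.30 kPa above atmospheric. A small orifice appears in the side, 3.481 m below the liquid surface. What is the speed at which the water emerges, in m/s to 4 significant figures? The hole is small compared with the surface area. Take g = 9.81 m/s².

v ≈ 16.21 m/s

Take point 1 at the surface (v₁ ≈ 0) and point 2 at the hole (at atmospheric pressure). Bernoulli: P₁ + ρg h = P_atm + ½ρv₂².
With P₁ − P_atm = 97300 Pa, v₂ = √(2gh + 2ΔP/ρ) = √(2·9.81·3.481 + 2·97300/1000) = 16.21 m/s.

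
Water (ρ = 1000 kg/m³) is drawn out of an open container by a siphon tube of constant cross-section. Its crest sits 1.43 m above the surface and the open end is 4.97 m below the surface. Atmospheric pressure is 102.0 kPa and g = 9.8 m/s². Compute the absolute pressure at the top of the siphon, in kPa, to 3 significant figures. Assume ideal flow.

Bernoulli surface→outlet gives ½v² = g·h_out, so v = √(2·9.8·4.97) = 9.87 m/s.
With constant cross-section the crest speed equals v; applying Bernoulli from the surface up to the crest, P_top = P_atm − ½ρv² − ρg·h_top.
P_top = 102000 − ½·1000·9.87² − 1000·9.8·1.43 = 39300 Pa.

P_top = 39.3 kPa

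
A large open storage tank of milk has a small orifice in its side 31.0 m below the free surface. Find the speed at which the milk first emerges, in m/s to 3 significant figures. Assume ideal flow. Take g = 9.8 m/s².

24.6 m/s

Torricelli's result v = √(2gh) gives v = √(2·9.8·31.0) = 24.6 m/s.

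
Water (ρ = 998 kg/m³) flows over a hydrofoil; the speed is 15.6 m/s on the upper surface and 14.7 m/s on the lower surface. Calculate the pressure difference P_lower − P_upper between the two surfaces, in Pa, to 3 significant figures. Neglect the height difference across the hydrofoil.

With negligible Δh, P + ½ρv² is constant, so P_low − P_up = ½ρ(v_up² − v_low²).
ΔP = ½·998·(15.6² − 14.7²) = 13600 Pa.

13600 Pa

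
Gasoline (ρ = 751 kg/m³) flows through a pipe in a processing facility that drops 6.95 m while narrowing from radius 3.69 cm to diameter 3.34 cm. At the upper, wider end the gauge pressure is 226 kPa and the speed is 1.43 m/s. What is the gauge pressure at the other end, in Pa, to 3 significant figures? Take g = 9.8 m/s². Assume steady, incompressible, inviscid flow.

260000 Pa

The volume flow rate is constant, so v₂ = (A₁/A₂)v₁ = (42.8/8.76)·1.43 = 6.98 m/s.
Bernoulli: P₁ + ½ρv₁² + ρg h₁ = P₂ + ½ρv₂² + ρg h₂, so P₂ = P₁ + ½ρ(v₁² − v₂²) − ρg(h₂ − h₁).
P₂ = 226000 + ½·751·(1.43² − 6.98²) − 751·9.8·(−6.95) = 226000 + (-17500) − (-51200) = 260000 Pa.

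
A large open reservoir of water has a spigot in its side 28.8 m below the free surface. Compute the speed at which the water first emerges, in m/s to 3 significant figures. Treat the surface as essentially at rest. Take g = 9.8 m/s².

Torricelli's result v = √(2gh) gives v = √(2·9.8·28.8) = 23.8 m/s.

v ≈ 23.8 m/s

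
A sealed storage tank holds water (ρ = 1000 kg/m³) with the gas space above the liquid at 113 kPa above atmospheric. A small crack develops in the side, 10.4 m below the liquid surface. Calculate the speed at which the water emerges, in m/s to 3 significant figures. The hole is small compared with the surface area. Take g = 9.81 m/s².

v = 20.7 m/s

Take point 1 at the surface (v₁ ≈ 0) and point 2 at the hole (at atmospheric pressure). Bernoulli: P₁ + ρg h = P_atm + ½ρv₂².
With P₁ − P_atm = 113000 Pa, v₂ = √(2gh + 2ΔP/ρ) = √(2·9.81·10.4 + 2·113000/1000) = 20.7 m/s.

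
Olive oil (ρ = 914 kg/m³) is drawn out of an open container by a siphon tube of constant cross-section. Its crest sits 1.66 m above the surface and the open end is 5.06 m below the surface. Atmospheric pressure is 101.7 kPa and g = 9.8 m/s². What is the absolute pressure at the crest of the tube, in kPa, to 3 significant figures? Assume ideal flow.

The outlet speed comes from Torricelli: v = √(2g·5.06) = 9.96 m/s.
The bore is uniform, so the speed at the crest is the same v. Bernoulli surface→crest: P_atm = P_top + ½ρv² + ρg·h_top.
P_top = 101700 − ½·914·9.96² − 914·9.8·1.66 = 41500 Pa.

P_top ≈ 41.5 kPa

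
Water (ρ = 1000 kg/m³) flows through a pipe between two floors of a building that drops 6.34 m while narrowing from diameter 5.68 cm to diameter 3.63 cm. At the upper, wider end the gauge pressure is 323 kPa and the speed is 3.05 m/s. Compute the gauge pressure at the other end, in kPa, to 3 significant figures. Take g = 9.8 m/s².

P₂ ≈ 362 kPa

Continuity gives A₁v₁ = A₂v₂, so v₂ = (25.3 cm²)/(10.3 cm²) × 3.05 m/s = 7.47 m/s.
Bernoulli: P₁ + ½ρv₁² + ρg h₁ = P₂ + ½ρv₂² + ρg h₂, so P₂ = P₁ + ½ρ(v₁² − v₂²) − ρg(h₂ − h₁).
P₂ = 323000 + ½·1000·(3.05² − 7.47²) − 1000·9.8·(−6.34) = 323000 + (-23200) − (-62100) = 362000 Pa.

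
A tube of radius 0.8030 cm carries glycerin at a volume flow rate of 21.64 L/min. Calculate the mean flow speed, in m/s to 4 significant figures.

Q = 21.64 L/min = 0.0003607 m³/s.
v = Q/A = 0.0003607 / 0.0002026 = 1.780 m/s.

v = 1.780 m/s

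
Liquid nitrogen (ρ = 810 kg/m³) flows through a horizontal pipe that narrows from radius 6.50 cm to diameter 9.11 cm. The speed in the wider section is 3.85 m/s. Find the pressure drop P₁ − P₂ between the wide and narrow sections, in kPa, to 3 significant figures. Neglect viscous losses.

ΔP ≈ 18.9 kPa

By continuity, v₂ = v₁·A₁/A₂ = 3.85·(133/65.2) = 7.84 m/s.
Along the horizontal streamline, P + ½ρv² is constant.
P₁ − P₂ = ½·810·(7.84² − 3.85²) = ½·810·46.6 = 18900 Pa.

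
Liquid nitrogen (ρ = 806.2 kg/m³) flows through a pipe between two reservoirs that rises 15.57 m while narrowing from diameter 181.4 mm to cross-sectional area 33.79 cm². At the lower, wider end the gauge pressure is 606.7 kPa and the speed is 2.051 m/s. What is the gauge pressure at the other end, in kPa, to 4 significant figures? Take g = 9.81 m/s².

Mass conservation (A₁v₁ = A₂v₂) gives v₂ = 2.051 × 258.4/33.79 = 15.69 m/s.
Bernoulli: P₁ + ½ρv₁² + ρg h₁ = P₂ + ½ρv₂² + ρg h₂, so P₂ = P₁ + ½ρ(v₁² − v₂²) − ρg(h₂ − h₁).
P₂ = 606700 + ½·806.2·(2.051² − 15.69²) − 806.2·9.81·(+15.57) = 606700 + (-97500) − (123100) = 386100 Pa.

P₂ = 386.1 kPa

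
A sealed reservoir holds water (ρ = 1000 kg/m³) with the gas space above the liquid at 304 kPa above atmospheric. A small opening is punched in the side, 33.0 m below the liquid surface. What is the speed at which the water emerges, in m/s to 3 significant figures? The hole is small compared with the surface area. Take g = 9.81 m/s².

v ≈ 35.4 m/s

Take point 1 at the surface (v₁ ≈ 0) and point 2 at the hole (at atmospheric pressure). Bernoulli: P₁ + ρg h = P_atm + ½ρv₂².
With P₁ − P_atm = 304000 Pa, v₂ = √(2gh + 2ΔP/ρ) = √(2·9.81·33.0 + 2·304000/1000) = 35.4 m/s.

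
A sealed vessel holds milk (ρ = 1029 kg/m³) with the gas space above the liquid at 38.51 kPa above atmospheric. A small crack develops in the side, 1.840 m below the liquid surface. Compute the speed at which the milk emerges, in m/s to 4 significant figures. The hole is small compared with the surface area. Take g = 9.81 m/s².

Take point 1 at the surface (v₁ ≈ 0) and point 2 at the hole (at atmospheric pressure). Bernoulli: P₁ + ρg h = P_atm + ½ρv₂².
With P₁ − P_atm = 38510 Pa, v₂ = √(2gh + 2ΔP/ρ) = √(2·9.81·1.840 + 2·38510/1029) = 10.53 m/s.

v ≈ 10.53 m/s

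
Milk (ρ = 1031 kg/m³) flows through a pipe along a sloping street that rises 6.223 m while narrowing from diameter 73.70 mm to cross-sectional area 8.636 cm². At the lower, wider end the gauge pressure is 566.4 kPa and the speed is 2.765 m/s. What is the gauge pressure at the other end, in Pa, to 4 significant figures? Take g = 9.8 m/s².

Mass conservation (A₁v₁ = A₂v₂) gives v₂ = 2.765 × 42.66/8.636 = 13.66 m/s.
Bernoulli: P₁ + ½ρv₁² + ρg h₁ = P₂ + ½ρv₂² + ρg h₂, so P₂ = P₁ + ½ρ(v₁² − v₂²) − ρg(h₂ − h₁).
P₂ = 566400 + ½·1031·(2.765² − 13.66²) − 1031·9.8·(+6.223) = 566400 + (-92230) − (62880) = 411300 Pa.

411300 Pa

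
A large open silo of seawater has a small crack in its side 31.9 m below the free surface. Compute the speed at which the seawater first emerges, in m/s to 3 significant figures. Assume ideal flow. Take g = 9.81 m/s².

Bernoulli from surface to hole (P equal, v_surface ≈ 0): v = √(2gh) = √(2×9.81×31.9) = 25.0 m/s.

v = 25.0 m/s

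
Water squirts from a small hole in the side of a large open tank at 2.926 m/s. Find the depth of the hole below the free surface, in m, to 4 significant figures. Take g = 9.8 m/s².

h = 0.4368 m

Torricelli: v = √(2gh), so h = v²/(2g).
h = 2.926²/(2·9.8) = 8.561/19.60 = 0.4368 m.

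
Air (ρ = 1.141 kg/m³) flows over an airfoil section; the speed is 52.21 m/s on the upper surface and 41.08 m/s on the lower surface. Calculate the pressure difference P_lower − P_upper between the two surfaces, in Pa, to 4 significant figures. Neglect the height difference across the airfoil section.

Bernoulli (same height): P_lower − P_upper = ½ρ(v_upper² − v_lower²).
ΔP = ½·1.141·(52.21² − 41.08²) = 592.4 Pa.

ΔP ≈ 592.4 Pa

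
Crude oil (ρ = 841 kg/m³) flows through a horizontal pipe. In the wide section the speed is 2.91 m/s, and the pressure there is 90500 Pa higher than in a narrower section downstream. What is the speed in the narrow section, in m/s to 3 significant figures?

v₂ = 15.0 m/s

With h₁ = h₂, rearranging Bernoulli gives v₂ = √(v₁² + 2ΔP/ρ).
v₂ = √(2.91² + 2·90500/841) = √(8.47 + 215) = 15.0 m/s.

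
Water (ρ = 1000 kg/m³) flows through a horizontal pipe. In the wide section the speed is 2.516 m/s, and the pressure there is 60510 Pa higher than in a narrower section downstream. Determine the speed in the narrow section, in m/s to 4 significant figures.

Horizontal Bernoulli: P₁ + ½ρv₁² = P₂ + ½ρv₂², so v₂² = v₁² + 2(P₁ − P₂)/ρ.
v₂ = √(2.516² + 2·60510/1000) = √(6.330 + 121.0) = 11.28 m/s.

v₂ ≈ 11.28 m/s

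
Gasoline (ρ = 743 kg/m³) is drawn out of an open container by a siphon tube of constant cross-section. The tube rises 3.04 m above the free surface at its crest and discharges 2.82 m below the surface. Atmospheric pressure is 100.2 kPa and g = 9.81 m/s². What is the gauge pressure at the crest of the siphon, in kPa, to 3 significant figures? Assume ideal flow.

The outlet speed comes from Torricelli: v = √(2g·2.82) = 7.44 m/s.
Continuity keeps v the same throughout the tube; from surface to crest, P_atm + 0 = P_top + ½ρv² + ρg·h_top.
P_top = 100200 − ½·743·7.44² − 743·9.81·3.04 = 57500 Pa. So P_gauge = P_top − P_atm = -42700 Pa.

P_gauge ≈ -42.7 kPa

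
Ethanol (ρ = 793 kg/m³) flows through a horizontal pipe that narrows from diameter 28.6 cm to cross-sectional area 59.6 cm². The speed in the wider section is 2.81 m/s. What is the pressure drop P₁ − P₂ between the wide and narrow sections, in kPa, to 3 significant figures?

ΔP ≈ 361 kPa

The volume flow rate is constant, so v₂ = (A₁/A₂)v₁ = (642/59.6)·2.81 = 30.3 m/s.
Bernoulli (h₁ = h₂): P₁ − P₂ = ½ρ(v₂² − v₁²).
P₁ − P₂ = ½·793·(30.3² − 2.81²) = ½·793·910 = 361000 Pa.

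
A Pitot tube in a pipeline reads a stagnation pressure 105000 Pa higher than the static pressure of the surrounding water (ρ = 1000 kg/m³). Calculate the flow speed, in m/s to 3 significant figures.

14.5 m/s

Bernoulli between the free stream and the stagnation point: ½ρv² = P_stag − P_static.
v = √(2ΔP/ρ) = √(2·105000/1000) = 14.5 m/s.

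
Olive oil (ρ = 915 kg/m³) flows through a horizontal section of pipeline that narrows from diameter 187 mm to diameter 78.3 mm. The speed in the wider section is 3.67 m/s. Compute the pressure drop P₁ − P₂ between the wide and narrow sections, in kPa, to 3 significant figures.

ΔP ≈ 194 kPa

The volume flow rate is constant, so v₂ = (A₁/A₂)v₁ = (275/48.2)·3.67 = 20.9 m/s.
With no height change, Bernoulli's equation is P₁ + ½ρv₁² = P₂ + ½ρv₂².
P₁ − P₂ = ½·915·(20.9² − 3.67²) = ½·915·425 = 194000 Pa.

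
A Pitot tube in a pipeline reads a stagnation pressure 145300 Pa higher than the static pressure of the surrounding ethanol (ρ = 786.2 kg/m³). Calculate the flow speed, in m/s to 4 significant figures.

At the stagnation point the flow is brought to rest, so Bernoulli gives P_stag − P_static = ½ρv².
v = √(2ΔP/ρ) = √(2·145300/786.2) = 19.23 m/s.

v ≈ 19.23 m/s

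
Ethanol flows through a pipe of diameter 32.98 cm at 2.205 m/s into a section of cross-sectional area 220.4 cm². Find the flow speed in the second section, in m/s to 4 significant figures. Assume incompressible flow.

By continuity, v₂ = v₁·A₁/A₂ = 2.205·(854.3/220.4) = 8.546 m/s.

v₂ ≈ 8.546 m/s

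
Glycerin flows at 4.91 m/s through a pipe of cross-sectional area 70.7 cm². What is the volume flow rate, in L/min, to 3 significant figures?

Q = A·v = 0.00707 m² × 4.91 m/s = 0.0347 m³/s.
Converting: 0.0347 m³/s × 60000 = 2080 L/min.

2080 L/min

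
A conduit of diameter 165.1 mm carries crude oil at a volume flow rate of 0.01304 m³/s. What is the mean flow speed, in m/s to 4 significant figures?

Q = 0.01304 m³/s = 0.01304 m³/s.
v = Q/A = 0.01304 / 0.02141 = 0.6091 m/s.

v ≈ 0.6091 m/s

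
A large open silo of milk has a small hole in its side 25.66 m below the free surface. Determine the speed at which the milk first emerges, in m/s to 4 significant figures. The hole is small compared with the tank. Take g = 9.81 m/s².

Torricelli's result v = √(2gh) gives v = √(2·9.81·25.66) = 22.44 m/s.

22.44 m/s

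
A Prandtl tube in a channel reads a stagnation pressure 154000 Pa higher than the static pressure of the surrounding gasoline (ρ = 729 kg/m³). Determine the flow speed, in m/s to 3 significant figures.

v ≈ 20.6 m/s

Bernoulli between the free stream and the stagnation point: ½ρv² = P_stag − P_static.
v = √(2ΔP/ρ) = √(2·154000/729) = 20.6 m/s.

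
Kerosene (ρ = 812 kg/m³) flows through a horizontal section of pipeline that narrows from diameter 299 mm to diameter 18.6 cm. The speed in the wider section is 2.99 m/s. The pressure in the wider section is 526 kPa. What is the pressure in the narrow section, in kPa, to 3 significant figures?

By continuity, v₂ = v₁·A₁/A₂ = 2.99·(702/272) = 7.73 m/s.
With no height change, Bernoulli's equation is P₁ + ½ρv₁² = P₂ + ½ρv₂².
P₂ = P₁ − ½ρ(v₂² − v₁²) = 526000 − ½·812·(7.73² − 2.99²) = 526000 − 20600 = 505000 Pa.

P₂ ≈ 505 kPa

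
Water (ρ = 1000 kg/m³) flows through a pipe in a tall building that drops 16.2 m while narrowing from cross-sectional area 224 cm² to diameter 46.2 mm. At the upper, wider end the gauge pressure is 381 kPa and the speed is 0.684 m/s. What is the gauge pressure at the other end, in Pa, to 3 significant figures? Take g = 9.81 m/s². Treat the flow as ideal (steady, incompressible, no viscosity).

P₂ ≈ 498000 Pa

Continuity gives A₁v₁ = A₂v₂, so v₂ = (224 cm²)/(16.8 cm²) × 0.684 m/s = 9.14 m/s.
Bernoulli: P₁ + ½ρv₁² + ρg h₁ = P₂ + ½ρv₂² + ρg h₂, so P₂ = P₁ + ½ρ(v₁² − v₂²) − ρg(h₂ − h₁).
P₂ = 381000 + ½·1000·(0.684² − 9.14²) − 1000·9.81·(−16.2) = 381000 + (-41500) − (-159000) = 498000 Pa.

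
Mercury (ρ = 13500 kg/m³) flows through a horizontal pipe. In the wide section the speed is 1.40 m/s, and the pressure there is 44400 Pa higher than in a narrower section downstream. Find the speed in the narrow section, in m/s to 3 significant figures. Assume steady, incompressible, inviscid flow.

With h₁ = h₂, rearranging Bernoulli gives v₂ = √(v₁² + 2ΔP/ρ).
v₂ = √(1.40² + 2·44400/13500) = √(1.96 + 6.58) = 2.92 m/s.

2.92 m/s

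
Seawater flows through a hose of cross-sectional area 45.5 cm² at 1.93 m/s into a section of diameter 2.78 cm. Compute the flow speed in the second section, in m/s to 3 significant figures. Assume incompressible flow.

Continuity gives A₁v₁ = A₂v₂, so v₂ = (45.5 cm²)/(6.07 cm²) × 1.93 m/s = 14.5 m/s.

14.5 m/s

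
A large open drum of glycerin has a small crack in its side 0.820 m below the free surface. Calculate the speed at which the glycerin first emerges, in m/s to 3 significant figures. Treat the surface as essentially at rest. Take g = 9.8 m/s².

v ≈ 4.01 m/s

The surface is effectively still and both ends are open, so ½v² = gh and v = √(2·9.8·0.820) = 4.01 m/s.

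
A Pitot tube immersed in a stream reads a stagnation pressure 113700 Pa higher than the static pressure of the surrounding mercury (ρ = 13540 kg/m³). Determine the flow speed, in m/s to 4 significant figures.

v ≈ 4.098 m/s

At the stagnation point the flow is brought to rest, so Bernoulli gives P_stag − P_static = ½ρv².
v = √(2ΔP/ρ) = √(2·113700/13540) = 4.098 m/s.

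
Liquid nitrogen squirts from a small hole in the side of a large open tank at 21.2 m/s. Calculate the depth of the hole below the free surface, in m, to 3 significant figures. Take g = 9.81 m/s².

h = 22.9 m

Inverting v = √(2gh) gives h = v² / 2g.
h = 21.2²/(2·9.81) = 449/19.62 = 22.9 m.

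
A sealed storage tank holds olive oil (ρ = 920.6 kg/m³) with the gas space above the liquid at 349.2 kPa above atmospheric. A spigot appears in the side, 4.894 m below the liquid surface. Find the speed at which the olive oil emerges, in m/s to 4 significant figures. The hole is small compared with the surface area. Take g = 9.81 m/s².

v = 29.23 m/s

Take point 1 at the surface (v₁ ≈ 0) and point 2 at the hole (at atmospheric pressure). Bernoulli: P₁ + ρg h = P_atm + ½ρv₂².
With P₁ − P_atm = 349200 Pa, v₂ = √(2gh + 2ΔP/ρ) = √(2·9.81·4.894 + 2·349200/920.6) = 29.23 m/s.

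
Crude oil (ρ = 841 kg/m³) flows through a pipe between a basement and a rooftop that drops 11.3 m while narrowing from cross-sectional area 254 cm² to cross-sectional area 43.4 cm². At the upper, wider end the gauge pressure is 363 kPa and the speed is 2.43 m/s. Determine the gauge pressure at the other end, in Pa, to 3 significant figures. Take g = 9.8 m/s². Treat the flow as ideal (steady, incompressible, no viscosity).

The volume flow rate is constant, so v₂ = (A₁/A₂)v₁ = (254/43.4)·2.43 = 14.2 m/s.
Applying Bernoulli between the two ends and solving for P₂: P₂ = P₁ + ½ρ(v₁² − v₂²) − ρgΔh.
P₂ = 363000 + ½·841·(2.43² − 14.2²) − 841·9.8·(−11.3) = 363000 + (-82600) − (-93100) = 374000 Pa.

P₂ ≈ 374000 Pa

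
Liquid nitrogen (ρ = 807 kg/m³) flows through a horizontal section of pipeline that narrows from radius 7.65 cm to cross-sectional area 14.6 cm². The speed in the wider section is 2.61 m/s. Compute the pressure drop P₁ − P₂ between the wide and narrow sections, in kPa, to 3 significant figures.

ΔP ≈ 433 kPa

By continuity, v₂ = v₁·A₁/A₂ = 2.61·(184/14.6) = 32.9 m/s.
Along the horizontal streamline, P + ½ρv² is constant.
P₁ − P₂ = ½·807·(32.9² − 2.61²) = ½·807·1070 = 433000 Pa.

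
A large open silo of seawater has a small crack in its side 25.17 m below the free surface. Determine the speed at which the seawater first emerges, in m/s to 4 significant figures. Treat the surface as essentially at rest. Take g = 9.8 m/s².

Torricelli's result v = √(2gh) gives v = √(2·9.8·25.17) = 22.21 m/s.

22.21 m/s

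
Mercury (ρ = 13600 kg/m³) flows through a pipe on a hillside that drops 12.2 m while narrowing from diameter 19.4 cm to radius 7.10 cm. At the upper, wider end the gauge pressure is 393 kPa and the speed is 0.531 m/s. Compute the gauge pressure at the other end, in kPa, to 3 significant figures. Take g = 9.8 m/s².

By continuity, v₂ = v₁·A₁/A₂ = 0.531·(296/158) = 0.991 m/s.
Applying Bernoulli between the two ends and solving for P₂: P₂ = P₁ + ½ρ(v₁² − v₂²) − ρgΔh.
P₂ = 393000 + ½·13600·(0.531² − 0.991²) − 13600·9.8·(−12.2) = 393000 + (-4760) − (-1630000) = 2010000 Pa.

2010 kPa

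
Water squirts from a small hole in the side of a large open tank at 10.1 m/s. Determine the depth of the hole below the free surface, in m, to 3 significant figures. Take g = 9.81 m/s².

5.20 m

Inverting v = √(2gh) gives h = v² / 2g.
h = 10.1²/(2·9.81) = 102/19.62 = 5.20 m.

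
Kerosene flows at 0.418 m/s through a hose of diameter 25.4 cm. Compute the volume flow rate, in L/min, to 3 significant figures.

Q ≈ 1270 L/min

Q = A·v = 0.0507 m² × 0.418 m/s = 0.0212 m³/s.
Converting: 0.0212 m³/s × 60000 = 1270 L/min.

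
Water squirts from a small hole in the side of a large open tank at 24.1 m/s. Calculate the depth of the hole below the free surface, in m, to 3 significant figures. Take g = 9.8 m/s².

h ≈ 29.6 m

Inverting v = √(2gh) gives h = v² / 2g.
h = 24.1²/(2·9.8) = 581/19.60 = 29.6 m.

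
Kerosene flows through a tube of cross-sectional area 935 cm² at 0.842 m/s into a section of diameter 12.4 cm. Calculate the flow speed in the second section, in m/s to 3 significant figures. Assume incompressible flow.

v₂ ≈ 6.52 m/s

The volume flow rate is constant, so v₂ = (A₁/A₂)v₁ = (935/121)·0.842 = 6.52 m/s.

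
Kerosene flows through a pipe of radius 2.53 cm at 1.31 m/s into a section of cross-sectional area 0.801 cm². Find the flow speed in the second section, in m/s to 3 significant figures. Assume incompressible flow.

Mass conservation (A₁v₁ = A₂v₂) gives v₂ = 1.31 × 20.1/0.801 = 32.9 m/s.

v₂ ≈ 32.9 m/s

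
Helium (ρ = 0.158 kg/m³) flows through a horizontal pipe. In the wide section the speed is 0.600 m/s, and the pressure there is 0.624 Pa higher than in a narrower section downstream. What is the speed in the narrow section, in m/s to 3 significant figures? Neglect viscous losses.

v₂ ≈ 2.87 m/s

With h₁ = h₂, rearranging Bernoulli gives v₂ = √(v₁² + 2ΔP/ρ).
v₂ = √(0.600² + 2·0.624/0.158) = √(0.360 + 7.90) = 2.87 m/s.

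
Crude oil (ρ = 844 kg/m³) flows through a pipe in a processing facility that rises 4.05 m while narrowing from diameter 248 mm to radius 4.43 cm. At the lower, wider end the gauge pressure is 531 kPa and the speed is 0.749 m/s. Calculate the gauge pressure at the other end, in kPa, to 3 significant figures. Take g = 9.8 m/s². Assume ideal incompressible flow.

P₂ ≈ 483 kPa

Mass conservation (A₁v₁ = A₂v₂) gives v₂ = 0.749 × 483/61.7 = 5.87 m/s.
Energy conservation along the streamline gives P₂ = P₁ − ½ρ(v₂² − v₁²) − ρg(h₂ − h₁).
P₂ = 531000 + ½·844·(0.749² − 5.87²) − 844·9.8·(+4.05) = 531000 + (-14300) − (33500) = 483000 Pa.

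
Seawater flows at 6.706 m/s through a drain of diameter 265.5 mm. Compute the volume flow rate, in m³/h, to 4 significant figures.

Q = A·v = 0.05536 m² × 6.706 m/s = 0.3713 m³/s.
Converting: 0.3713 m³/s × 3600 = 1337 m³/h.

Q = 1337 m³/h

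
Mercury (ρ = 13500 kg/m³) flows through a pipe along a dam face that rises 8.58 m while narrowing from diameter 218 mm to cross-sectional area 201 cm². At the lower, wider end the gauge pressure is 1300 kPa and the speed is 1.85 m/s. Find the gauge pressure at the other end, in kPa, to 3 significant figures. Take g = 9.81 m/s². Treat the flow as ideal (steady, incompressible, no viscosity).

P₂ ≈ 107 kPa

Mass conservation (A₁v₁ = A₂v₂) gives v₂ = 1.85 × 373/201 = 3.44 m/s.
Energy conservation along the streamline gives P₂ = P₁ − ½ρ(v₂² − v₁²) − ρg(h₂ − h₁).
P₂ = 1300000 + ½·13500·(1.85² − 3.44²) − 13500·9.81·(+8.58) = 1300000 + (-56600) − (1140000) = 107000 Pa.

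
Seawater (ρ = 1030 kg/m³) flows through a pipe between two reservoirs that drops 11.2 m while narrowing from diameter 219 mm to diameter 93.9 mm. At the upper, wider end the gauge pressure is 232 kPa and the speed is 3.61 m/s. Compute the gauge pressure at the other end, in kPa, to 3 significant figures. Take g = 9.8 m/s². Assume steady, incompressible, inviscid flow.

The volume flow rate is constant, so v₂ = (A₁/A₂)v₁ = (377/69.3)·3.61 = 19.6 m/s.
Energy conservation along the streamline gives P₂ = P₁ − ½ρ(v₂² − v₁²) − ρg(h₂ − h₁).
P₂ = 232000 + ½·1030·(3.61² − 19.6²) − 1030·9.8·(−11.2) = 232000 + (-192000) − (-113000) = 153000 Pa.

P₂ = 153 kPa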